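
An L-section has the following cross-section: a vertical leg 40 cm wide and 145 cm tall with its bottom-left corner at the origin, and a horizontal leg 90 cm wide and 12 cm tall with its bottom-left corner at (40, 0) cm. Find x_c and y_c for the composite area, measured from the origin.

x_c = 30.20 cm, y_c = 62.06 cm

Part | A | x̄ᵢ | ȳᵢ | A·x̄ᵢ | A·ȳᵢ
vertical leg | 5800.00 | 20.00 | 72.50 | 116000.00 | 420500.00
horizontal leg | 1080.00 | 85.00 | 6.00 | 91800.00 | 6480.00
Σ | 6880.00 |  |  | 207800.00 | 426980.00
x_c = 207800.00 / 6880.00 = 30.20 cm
y_c = 426980.00 / 6880.00 = 62.06 cm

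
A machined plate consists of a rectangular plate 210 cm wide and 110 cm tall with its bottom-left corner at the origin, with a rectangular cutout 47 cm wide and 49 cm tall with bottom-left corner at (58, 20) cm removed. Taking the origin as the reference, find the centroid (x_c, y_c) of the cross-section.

Part | A | x̄ᵢ | ȳᵢ | A·x̄ᵢ | A·ȳᵢ
plate | 23100.00 | 105.00 | 55.00 | 2425500.00 | 1270500.00
hole | -2303.00 | 81.50 | 44.50 | -187694.50 | -102483.50
Σ | 20797.00 |  |  | 2237805.50 | 1168016.50
x_c = 2237805.50 / 20797.00 = 107.60 cm
y_c = 1168016.50 / 20797.00 = 56.16 cm

x_c = 107.60 cm, y_c = 56.16 cm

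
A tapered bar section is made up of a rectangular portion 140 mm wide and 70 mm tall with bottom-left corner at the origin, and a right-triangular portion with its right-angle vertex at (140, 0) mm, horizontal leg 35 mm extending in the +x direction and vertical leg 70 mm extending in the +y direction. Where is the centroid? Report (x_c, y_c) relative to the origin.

x_c = 79.07 mm, y_c = 33.70 mm

rectangular portion: A = 140 × 70 = 9800.00, centroid at (70.00, 35.00).
triangular portion: A = ½·35·70 = 1225.00, centroid at (151.67, 23.33).
ΣA = 11025.00 mm²
ΣAx_c = (9800.00)(70.00) + (1225.00)(151.67) = 871791.67 mm³
ΣAy_c = (9800.00)(35.00) + (1225.00)(23.33) = 371583.33 mm³
x_c = 871791.67 / 11025.00 = 79.07 mm
y_c = 371583.33 / 11025.00 = 33.70 mm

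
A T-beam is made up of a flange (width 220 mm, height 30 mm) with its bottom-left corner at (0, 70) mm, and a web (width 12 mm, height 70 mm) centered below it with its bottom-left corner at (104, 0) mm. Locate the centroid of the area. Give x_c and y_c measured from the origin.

web: A = 12 × 70 = 840.00, centroid at (110.00, 35.00).
flange: A = 220 × 30 = 6600.00, centroid at (110.00, 85.00).
ΣA = 7440.00 mm²
ΣAx_c = (840.00)(110.00) + (6600.00)(110.00) = 818400.00 mm³
ΣAy_c = (840.00)(35.00) + (6600.00)(85.00) = 590400.00 mm³
x_c = 818400.00 / 7440.00 = 110.00 mm
y_c = 590400.00 / 7440.00 = 79.35 mm

x_c = 110.00 mm, y_c = 79.35 mm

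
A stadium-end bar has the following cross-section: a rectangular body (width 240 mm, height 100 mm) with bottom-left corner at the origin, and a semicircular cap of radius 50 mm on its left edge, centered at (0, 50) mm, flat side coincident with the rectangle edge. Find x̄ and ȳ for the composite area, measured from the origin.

x̄ = 100.14 mm, ȳ = 50.00 mm

rectangular body: A = 240 × 100 = 24000.00, centroid at (120.00, 50.00).
semicircular end: A = ½π·50² = 3926.99, centroid at (-21.22, 50.00).
ΣA = 27926.99 mm²
ΣAx̄ = (24000.00)(120.00) + (3926.99)(-21.22) = 2796666.67 mm³
ΣAȳ = (24000.00)(50.00) + (3926.99)(50.00) = 1396349.54 mm³
x̄ = 2796666.67 / 27926.99 = 100.14 mm
ȳ = 1396349.54 / 27926.99 = 50.00 mm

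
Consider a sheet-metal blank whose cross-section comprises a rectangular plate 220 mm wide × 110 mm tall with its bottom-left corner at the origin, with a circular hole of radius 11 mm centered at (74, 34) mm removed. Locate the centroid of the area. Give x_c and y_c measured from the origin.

plate: A = 220 × 110 = 24200.00, centroid at (110.00, 55.00).
hole: A = −π·11² = -380.13, centroid at (74.00, 34.00).
ΣA = 23819.87 mm²
ΣAx_c = (24200.00)(110.00) + (-380.13)(74.00) = 2633870.18 mm³
ΣAy_c = (24200.00)(55.00) + (-380.13)(34.00) = 1318075.49 mm³
x_c = 2633870.18 / 23819.87 = 110.57 mm
y_c = 1318075.49 / 23819.87 = 55.34 mm

x_c = 110.57 mm, y_c = 55.34 mm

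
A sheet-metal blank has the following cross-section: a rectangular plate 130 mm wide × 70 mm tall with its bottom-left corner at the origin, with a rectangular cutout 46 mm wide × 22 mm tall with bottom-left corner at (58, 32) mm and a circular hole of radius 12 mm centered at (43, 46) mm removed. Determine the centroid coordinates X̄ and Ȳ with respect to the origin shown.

X̄ = 64.18 mm, Ȳ = 33.29 mm

plate: A = 130 × 70 = 9100.00, centroid at (65.00, 35.00).
hole 1: A = −(46 × 22) = -1012.00, centroid at (81.00, 43.00).
hole 2: A = −π·12² = -452.39, centroid at (43.00, 46.00).
ΣA = 7635.61 mm², ΣAX̄ = 490075.26 mm³, ΣAȲ = 254174.09 mm³.
X̄ = 490075.26/7635.61 = 64.18 mm; Ȳ = 254174.09/7635.61 = 33.29 mm.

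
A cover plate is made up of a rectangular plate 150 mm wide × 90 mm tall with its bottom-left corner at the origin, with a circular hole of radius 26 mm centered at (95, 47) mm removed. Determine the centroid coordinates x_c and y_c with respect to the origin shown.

plate: A = 150 × 90 = 13500.00, centroid at (75.00, 45.00).
hole: A = −π·26² = -2123.72, centroid at (95.00, 47.00).
ΣA = 11376.28 mm²
ΣAx_c = (13500.00)(75.00) + (-2123.72)(95.00) = 810746.92 mm³
ΣAy_c = (13500.00)(45.00) + (-2123.72)(47.00) = 507685.32 mm³
x_c = 810746.92 / 11376.28 = 71.27 mm
y_c = 507685.32 / 11376.28 = 44.63 mm

x_c = 71.27 mm, y_c = 44.63 mm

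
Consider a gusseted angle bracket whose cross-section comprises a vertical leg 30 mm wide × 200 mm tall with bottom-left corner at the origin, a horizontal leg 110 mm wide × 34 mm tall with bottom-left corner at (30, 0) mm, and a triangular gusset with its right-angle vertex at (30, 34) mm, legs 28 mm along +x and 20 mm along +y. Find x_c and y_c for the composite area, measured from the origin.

x_c = 41.81 mm, y_c = 67.36 mm

vertical leg: A = 30 × 200 = 6000.00, centroid at (15.00, 100.00).
horizontal leg: A = 110 × 34 = 3740.00, centroid at (85.00, 17.00).
gusset: A = ½·28·20 = 280.00, centroid at (39.33, 40.67).
ΣA = 10020.00 mm², ΣAx_c = 418913.33 mm³, ΣAy_c = 674966.67 mm³.
x_c = 418913.33/10020.00 = 41.81 mm; y_c = 674966.67/10020.00 = 67.36 mm.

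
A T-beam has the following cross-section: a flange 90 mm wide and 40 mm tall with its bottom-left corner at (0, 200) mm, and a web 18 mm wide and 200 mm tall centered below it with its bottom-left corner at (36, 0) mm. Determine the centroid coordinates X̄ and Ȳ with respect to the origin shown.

web: A = 18 × 200 = 3600.00, centroid at (45.00, 100.00).
flange: A = 90 × 40 = 3600.00, centroid at (45.00, 220.00).
ΣA = 7200.00 mm²
ΣAX̄ = (3600.00)(45.00) + (3600.00)(45.00) = 324000.00 mm³
ΣAȲ = (3600.00)(100.00) + (3600.00)(220.00) = 1152000.00 mm³
X̄ = 324000.00 / 7200.00 = 45.00 mm
Ȳ = 1152000.00 / 7200.00 = 160.00 mm

X̄ = 45.00 mm, Ȳ = 160.00 mm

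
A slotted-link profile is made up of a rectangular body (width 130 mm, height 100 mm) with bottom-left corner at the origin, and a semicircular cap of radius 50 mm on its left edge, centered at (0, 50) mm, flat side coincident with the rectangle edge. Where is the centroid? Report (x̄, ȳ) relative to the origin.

x̄ = 45.00 mm, ȳ = 50.00 mm

rectangular body: A = 130 × 100 = 13000.00, centroid at (65.00, 50.00).
semicircular end: A = ½π·50² = 3926.99, centroid at (-21.22, 50.00).
ΣA = 16926.99 mm², ΣAx̄ = 761666.67 mm³, ΣAȳ = 846349.54 mm³.
x̄ = 761666.67/16926.99 = 45.00 mm; ȳ = 846349.54/16926.99 = 50.00 mm.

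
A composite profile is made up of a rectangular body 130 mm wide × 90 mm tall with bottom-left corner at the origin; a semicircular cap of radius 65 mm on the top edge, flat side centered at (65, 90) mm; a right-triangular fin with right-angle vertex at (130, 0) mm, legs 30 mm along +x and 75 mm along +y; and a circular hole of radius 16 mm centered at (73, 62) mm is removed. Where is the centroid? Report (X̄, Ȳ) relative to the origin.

X̄ = 69.18 mm, Ȳ = 68.88 mm

Part | A | x̄ᵢ | ȳᵢ | A·x̄ᵢ | A·ȳᵢ
rectangular body | 11700.00 | 65.00 | 45.00 | 760500.00 | 526500.00
semicircular top | 6636.61 | 65.00 | 117.59 | 431379.94 | 780378.64
triangular fin | 1125.00 | 140.00 | 25.00 | 157500.00 | 28125.00
hole | -804.25 | 73.00 | 62.00 | -58710.08 | -49863.36
Σ | 18657.37 |  |  | 1290669.86 | 1285140.28
X̄ = 1290669.86 / 18657.37 = 69.18 mm
Ȳ = 1285140.28 / 18657.37 = 68.88 mm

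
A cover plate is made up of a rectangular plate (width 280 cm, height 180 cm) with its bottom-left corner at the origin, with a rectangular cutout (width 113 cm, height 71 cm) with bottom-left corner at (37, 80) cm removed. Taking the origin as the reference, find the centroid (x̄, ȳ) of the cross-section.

Part | A | x̄ᵢ | ȳᵢ | A·x̄ᵢ | A·ȳᵢ
plate | 50400.00 | 140.00 | 90.00 | 7056000.00 | 4536000.00
hole | -8023.00 | 93.50 | 115.50 | -750150.50 | -926656.50
Σ | 42377.00 |  |  | 6305849.50 | 3609343.50
x̄ = 6305849.50 / 42377.00 = 148.80 cm
ȳ = 3609343.50 / 42377.00 = 85.17 cm

x̄ = 148.80 cm, ȳ = 85.17 cm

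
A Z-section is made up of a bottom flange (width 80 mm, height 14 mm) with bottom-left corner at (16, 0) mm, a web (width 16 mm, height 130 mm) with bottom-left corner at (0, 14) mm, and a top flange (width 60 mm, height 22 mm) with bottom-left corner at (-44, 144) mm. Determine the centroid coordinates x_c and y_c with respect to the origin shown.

bottom flange: A = 80 × 14 = 1120.00, centroid at (56.00, 7.00).
web: A = 16 × 130 = 2080.00, centroid at (8.00, 79.00).
top flange: A = 60 × 22 = 1320.00, centroid at (-14.00, 155.00).
ΣA = 4520.00 mm²
ΣAx_c = (1120.00)(56.00) + (2080.00)(8.00) + (1320.00)(-14.00) = 60880.00 mm³
ΣAy_c = (1120.00)(7.00) + (2080.00)(79.00) + (1320.00)(155.00) = 376760.00 mm³
x_c = 60880.00 / 4520.00 = 13.47 mm
y_c = 376760.00 / 4520.00 = 83.35 mm

x_c = 13.47 mm, y_c = 83.35 mm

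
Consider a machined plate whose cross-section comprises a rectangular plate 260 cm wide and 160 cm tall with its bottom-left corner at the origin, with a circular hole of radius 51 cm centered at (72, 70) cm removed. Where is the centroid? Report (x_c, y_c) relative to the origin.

x_c = 144.18 cm, y_c = 82.44 cm

plate: A = 260 × 160 = 41600.00, centroid at (130.00, 80.00).
hole: A = −π·51² = -8171.28, centroid at (72.00, 70.00).
ΣA = 33428.72 cm², ΣAx_c = 4819667.66 cm³, ΣAy_c = 2756010.23 cm³.
x_c = 4819667.66/33428.72 = 144.18 cm; y_c = 2756010.23/33428.72 = 82.44 cm.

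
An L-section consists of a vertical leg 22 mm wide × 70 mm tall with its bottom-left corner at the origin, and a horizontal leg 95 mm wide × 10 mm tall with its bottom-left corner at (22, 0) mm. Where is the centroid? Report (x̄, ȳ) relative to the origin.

vertical leg: A = 22 × 70 = 1540.00, centroid at (11.00, 35.00).
horizontal leg: A = 95 × 10 = 950.00, centroid at (69.50, 5.00).
ΣA = 2490.00 mm²
ΣAx̄ = (1540.00)(11.00) + (950.00)(69.50) = 82965.00 mm³
ΣAȳ = (1540.00)(35.00) + (950.00)(5.00) = 58650.00 mm³
x̄ = 82965.00 / 2490.00 = 33.32 mm
ȳ = 58650.00 / 2490.00 = 23.55 mm

x̄ = 33.32 mm, ȳ = 23.55 mm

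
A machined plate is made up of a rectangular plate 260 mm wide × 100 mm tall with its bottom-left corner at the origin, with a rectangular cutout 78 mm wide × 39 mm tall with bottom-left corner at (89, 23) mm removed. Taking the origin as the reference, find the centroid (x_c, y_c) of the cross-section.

x_c = 130.27 mm, y_c = 50.99 mm

Part | A | x̄ᵢ | ȳᵢ | A·x̄ᵢ | A·ȳᵢ
plate | 26000.00 | 130.00 | 50.00 | 3380000.00 | 1300000.00
hole | -3042.00 | 128.00 | 42.50 | -389376.00 | -129285.00
Σ | 22958.00 |  |  | 2990624.00 | 1170715.00
x_c = 2990624.00 / 22958.00 = 130.27 mm
y_c = 1170715.00 / 22958.00 = 50.99 mm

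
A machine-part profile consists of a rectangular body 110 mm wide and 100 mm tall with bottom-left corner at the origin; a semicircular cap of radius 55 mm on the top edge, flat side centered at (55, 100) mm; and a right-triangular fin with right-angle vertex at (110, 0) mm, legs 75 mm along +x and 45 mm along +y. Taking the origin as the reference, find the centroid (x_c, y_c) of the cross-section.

x_c = 62.74 mm, y_c = 66.60 mm

rectangular body: A = 110 × 100 = 11000.00, centroid at (55.00, 50.00).
semicircular top: A = ½π·55² = 4751.66, centroid at (55.00, 123.34).
triangular fin: A = ½·75·45 = 1687.50, centroid at (135.00, 15.00).
ΣA = 17439.16 mm²
ΣAx_c = (11000.00)(55.00) + (4751.66)(55.00) + (1687.50)(135.00) = 1094153.74 mm³
ΣAy_c = (11000.00)(50.00) + (4751.66)(123.34) + (1687.50)(15.00) = 1161395.06 mm³
x_c = 1094153.74 / 17439.16 = 62.74 mm
y_c = 1161395.06 / 17439.16 = 66.60 mm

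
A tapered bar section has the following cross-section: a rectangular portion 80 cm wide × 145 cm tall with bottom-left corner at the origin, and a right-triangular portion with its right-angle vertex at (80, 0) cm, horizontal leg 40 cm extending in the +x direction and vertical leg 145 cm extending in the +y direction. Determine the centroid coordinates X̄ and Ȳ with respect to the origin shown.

X̄ = 50.67 cm, Ȳ = 67.67 cm

Part | A | x̄ᵢ | ȳᵢ | A·x̄ᵢ | A·ȳᵢ
rectangular portion | 11600.00 | 40.00 | 72.50 | 464000.00 | 841000.00
triangular portion | 2900.00 | 93.33 | 48.33 | 270666.67 | 140166.67
Σ | 14500.00 |  |  | 734666.67 | 981166.67
X̄ = 734666.67 / 14500.00 = 50.67 cm
Ȳ = 981166.67 / 14500.00 = 67.67 cm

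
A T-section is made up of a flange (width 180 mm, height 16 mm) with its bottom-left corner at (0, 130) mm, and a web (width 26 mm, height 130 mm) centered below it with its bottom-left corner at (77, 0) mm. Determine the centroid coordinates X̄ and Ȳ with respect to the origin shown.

X̄ = 90.00 mm, Ȳ = 98.58 mm

web: A = 26 × 130 = 3380.00, centroid at (90.00, 65.00).
flange: A = 180 × 16 = 2880.00, centroid at (90.00, 138.00).
ΣA = 6260.00 mm²
ΣAX̄ = (3380.00)(90.00) + (2880.00)(90.00) = 563400.00 mm³
ΣAȲ = (3380.00)(65.00) + (2880.00)(138.00) = 617140.00 mm³
X̄ = 563400.00 / 6260.00 = 90.00 mm
Ȳ = 617140.00 / 6260.00 = 98.58 mm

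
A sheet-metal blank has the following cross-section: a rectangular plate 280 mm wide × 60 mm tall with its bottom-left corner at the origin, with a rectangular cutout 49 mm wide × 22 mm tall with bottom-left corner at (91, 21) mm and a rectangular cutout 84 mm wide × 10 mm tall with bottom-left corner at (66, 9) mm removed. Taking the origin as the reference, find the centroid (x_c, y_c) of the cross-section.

x_c = 143.58 mm, y_c = 30.76 mm

Part | A | x̄ᵢ | ȳᵢ | A·x̄ᵢ | A·ȳᵢ
plate | 16800.00 | 140.00 | 30.00 | 2352000.00 | 504000.00
hole 1 | -1078.00 | 115.50 | 32.00 | -124509.00 | -34496.00
hole 2 | -840.00 | 108.00 | 14.00 | -90720.00 | -11760.00
Σ | 14882.00 |  |  | 2136771.00 | 457744.00
x_c = 2136771.00 / 14882.00 = 143.58 mm
y_c = 457744.00 / 14882.00 = 30.76 mm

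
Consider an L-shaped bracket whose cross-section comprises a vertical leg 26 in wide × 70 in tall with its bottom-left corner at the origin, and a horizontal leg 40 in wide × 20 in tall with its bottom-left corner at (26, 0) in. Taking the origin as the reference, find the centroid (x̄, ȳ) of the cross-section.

x̄ = 23.08 in, ȳ = 27.37 in

vertical leg: A = 26 × 70 = 1820.00, centroid at (13.00, 35.00).
horizontal leg: A = 40 × 20 = 800.00, centroid at (46.00, 10.00).
ΣA = 2620.00 in²
ΣAx̄ = (1820.00)(13.00) + (800.00)(46.00) = 60460.00 in³
ΣAȳ = (1820.00)(35.00) + (800.00)(10.00) = 71700.00 in³
x̄ = 60460.00 / 2620.00 = 23.08 in
ȳ = 71700.00 / 2620.00 = 27.37 in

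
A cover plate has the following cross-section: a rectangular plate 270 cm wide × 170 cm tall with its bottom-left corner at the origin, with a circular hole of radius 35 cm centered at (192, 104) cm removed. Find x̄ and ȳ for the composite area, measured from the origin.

Part | A | x̄ᵢ | ȳᵢ | A·x̄ᵢ | A·ȳᵢ
plate | 45900.00 | 135.00 | 85.00 | 6196500.00 | 3901500.00
hole | -3848.45 | 192.00 | 104.00 | -738902.59 | -400238.90
Σ | 42051.55 |  |  | 5457597.41 | 3501261.10
x̄ = 5457597.41 / 42051.55 = 129.78 cm
ȳ = 3501261.10 / 42051.55 = 83.26 cm

x̄ = 129.78 cm, ȳ = 83.26 cm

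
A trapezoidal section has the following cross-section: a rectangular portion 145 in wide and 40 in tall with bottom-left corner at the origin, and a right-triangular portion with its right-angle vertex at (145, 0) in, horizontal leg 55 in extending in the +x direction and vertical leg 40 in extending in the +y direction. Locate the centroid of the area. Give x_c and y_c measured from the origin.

x_c = 86.98 in, y_c = 18.94 in

rectangular portion: A = 145 × 40 = 5800.00, centroid at (72.50, 20.00).
triangular portion: A = ½·55·40 = 1100.00, centroid at (163.33, 13.33).
ΣA = 6900.00 in², ΣAx_c = 600166.67 in³, ΣAy_c = 130666.67 in³.
x_c = 600166.67/6900.00 = 86.98 in; y_c = 130666.67/6900.00 = 18.94 in.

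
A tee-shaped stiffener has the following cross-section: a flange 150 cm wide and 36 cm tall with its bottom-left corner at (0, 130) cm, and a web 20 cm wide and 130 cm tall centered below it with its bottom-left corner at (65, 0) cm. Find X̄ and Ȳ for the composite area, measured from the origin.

X̄ = 75.00 cm, Ȳ = 121.03 cm

Part | A | x̄ᵢ | ȳᵢ | A·x̄ᵢ | A·ȳᵢ
web | 2600.00 | 75.00 | 65.00 | 195000.00 | 169000.00
flange | 5400.00 | 75.00 | 148.00 | 405000.00 | 799200.00
Σ | 8000.00 |  |  | 600000.00 | 968200.00
X̄ = 600000.00 / 8000.00 = 75.00 cm
Ȳ = 968200.00 / 8000.00 = 121.03 cm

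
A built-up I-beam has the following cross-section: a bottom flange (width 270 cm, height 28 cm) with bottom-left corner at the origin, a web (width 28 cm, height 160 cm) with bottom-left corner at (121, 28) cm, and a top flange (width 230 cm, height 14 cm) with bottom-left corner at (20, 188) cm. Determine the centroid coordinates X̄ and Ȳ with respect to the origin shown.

X̄ = 135.00 cm, Ȳ = 79.79 cm

bottom flange: A = 270 × 28 = 7560.00, centroid at (135.00, 14.00).
web: A = 28 × 160 = 4480.00, centroid at (135.00, 108.00).
top flange: A = 230 × 14 = 3220.00, centroid at (135.00, 195.00).
ΣA = 15260.00 cm², ΣAX̄ = 2060100.00 cm³, ΣAȲ = 1217580.00 cm³.
X̄ = 2060100.00/15260.00 = 135.00 cm; Ȳ = 1217580.00/15260.00 = 79.79 cm.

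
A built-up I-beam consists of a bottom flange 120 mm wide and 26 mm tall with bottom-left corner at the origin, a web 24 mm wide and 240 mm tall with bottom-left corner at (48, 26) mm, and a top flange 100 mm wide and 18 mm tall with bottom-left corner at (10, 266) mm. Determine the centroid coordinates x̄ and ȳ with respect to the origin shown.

x̄ = 60.00 mm, ȳ = 128.89 mm

bottom flange: A = 120 × 26 = 3120.00, centroid at (60.00, 13.00).
web: A = 24 × 240 = 5760.00, centroid at (60.00, 146.00).
top flange: A = 100 × 18 = 1800.00, centroid at (60.00, 275.00).
ΣA = 10680.00 mm², ΣAx̄ = 640800.00 mm³, ΣAȳ = 1376520.00 mm³.
x̄ = 640800.00/10680.00 = 60.00 mm; ȳ = 1376520.00/10680.00 = 128.89 mm.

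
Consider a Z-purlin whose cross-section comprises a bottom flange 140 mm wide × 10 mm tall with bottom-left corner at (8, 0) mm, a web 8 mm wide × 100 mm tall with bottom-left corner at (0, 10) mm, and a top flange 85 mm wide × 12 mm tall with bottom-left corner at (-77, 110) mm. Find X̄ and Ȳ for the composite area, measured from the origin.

X̄ = 23.98 mm, Ȳ = 53.83 mm

Part | A | x̄ᵢ | ȳᵢ | A·x̄ᵢ | A·ȳᵢ
bottom flange | 1400.00 | 78.00 | 5.00 | 109200.00 | 7000.00
web | 800.00 | 4.00 | 60.00 | 3200.00 | 48000.00
top flange | 1020.00 | -34.50 | 116.00 | -35190.00 | 118320.00
Σ | 3220.00 |  |  | 77210.00 | 173320.00
X̄ = 77210.00 / 3220.00 = 23.98 mm
Ȳ = 173320.00 / 3220.00 = 53.83 mm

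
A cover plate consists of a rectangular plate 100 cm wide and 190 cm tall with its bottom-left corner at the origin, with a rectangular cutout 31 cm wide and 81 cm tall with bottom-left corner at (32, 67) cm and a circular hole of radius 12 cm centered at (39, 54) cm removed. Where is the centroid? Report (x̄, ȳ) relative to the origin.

plate: A = 100 × 190 = 19000.00, centroid at (50.00, 95.00).
hole 1: A = −(31 × 81) = -2511.00, centroid at (47.50, 107.50).
hole 2: A = −π·12² = -452.39, centroid at (39.00, 54.00).
ΣA = 16036.61 cm²
ΣAx̄ = (19000.00)(50.00) + (-2511.00)(47.50) + (-452.39)(39.00) = 813084.32 cm³
ΣAȳ = (19000.00)(95.00) + (-2511.00)(107.50) + (-452.39)(54.00) = 1510638.48 cm³
x̄ = 813084.32 / 16036.61 = 50.70 cm
ȳ = 1510638.48 / 16036.61 = 94.20 cm

x̄ = 50.70 cm, ȳ = 94.20 cm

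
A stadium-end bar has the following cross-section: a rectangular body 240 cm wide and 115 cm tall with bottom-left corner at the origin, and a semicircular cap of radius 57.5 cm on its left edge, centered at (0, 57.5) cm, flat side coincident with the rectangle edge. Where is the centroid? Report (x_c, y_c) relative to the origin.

x_c = 97.13 cm, y_c = 57.50 cm

Part | A | x̄ᵢ | ȳᵢ | A·x̄ᵢ | A·ȳᵢ
rectangular body | 27600.00 | 120.00 | 57.50 | 3312000.00 | 1587000.00
semicircular end | 5193.45 | -24.40 | 57.50 | -126739.58 | 298623.11
Σ | 32793.45 |  |  | 3185260.42 | 1885623.11
x_c = 3185260.42 / 32793.45 = 97.13 cm
y_c = 1885623.11 / 32793.45 = 57.50 cm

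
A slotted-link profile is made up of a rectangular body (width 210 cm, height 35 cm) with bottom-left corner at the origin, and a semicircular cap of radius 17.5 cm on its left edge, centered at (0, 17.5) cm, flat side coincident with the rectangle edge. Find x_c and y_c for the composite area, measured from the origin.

Part | A | x̄ᵢ | ȳᵢ | A·x̄ᵢ | A·ȳᵢ
rectangular body | 7350.00 | 105.00 | 17.50 | 771750.00 | 128625.00
semicircular end | 481.06 | -7.43 | 17.50 | -3572.92 | 8418.49
Σ | 7831.06 |  |  | 768177.08 | 137043.49
x_c = 768177.08 / 7831.06 = 98.09 cm
y_c = 137043.49 / 7831.06 = 17.50 cm

x_c = 98.09 cm, y_c = 17.50 cm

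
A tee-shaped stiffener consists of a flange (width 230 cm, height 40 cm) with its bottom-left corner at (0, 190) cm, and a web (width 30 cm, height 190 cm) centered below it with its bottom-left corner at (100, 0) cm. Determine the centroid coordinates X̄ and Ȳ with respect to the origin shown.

web: A = 30 × 190 = 5700.00, centroid at (115.00, 95.00).
flange: A = 230 × 40 = 9200.00, centroid at (115.00, 210.00).
ΣA = 14900.00 cm², ΣAX̄ = 1713500.00 cm³, ΣAȲ = 2473500.00 cm³.
X̄ = 1713500.00/14900.00 = 115.00 cm; Ȳ = 2473500.00/14900.00 = 166.01 cm.

X̄ = 115.00 cm, Ȳ = 166.01 cm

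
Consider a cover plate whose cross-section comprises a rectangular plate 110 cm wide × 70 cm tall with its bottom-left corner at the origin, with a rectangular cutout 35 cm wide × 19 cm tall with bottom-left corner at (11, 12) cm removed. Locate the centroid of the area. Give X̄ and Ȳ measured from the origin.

X̄ = 57.50 cm, Ȳ = 36.28 cm

plate: A = 110 × 70 = 7700.00, centroid at (55.00, 35.00).
hole: A = −(35 × 19) = -665.00, centroid at (28.50, 21.50).
ΣA = 7035.00 cm²
ΣAX̄ = (7700.00)(55.00) + (-665.00)(28.50) = 404547.50 cm³
ΣAȲ = (7700.00)(35.00) + (-665.00)(21.50) = 255202.50 cm³
X̄ = 404547.50 / 7035.00 = 57.50 cm
Ȳ = 255202.50 / 7035.00 = 36.28 cm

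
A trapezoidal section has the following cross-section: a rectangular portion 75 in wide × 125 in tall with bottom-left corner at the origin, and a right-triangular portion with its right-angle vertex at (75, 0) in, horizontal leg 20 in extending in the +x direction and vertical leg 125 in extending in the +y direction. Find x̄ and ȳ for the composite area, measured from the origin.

rectangular portion: A = 75 × 125 = 9375.00, centroid at (37.50, 62.50).
triangular portion: A = ½·20·125 = 1250.00, centroid at (81.67, 41.67).
ΣA = 10625.00 in², ΣAx̄ = 453645.83 in³, ΣAȳ = 638020.83 in³.
x̄ = 453645.83/10625.00 = 42.70 in; ȳ = 638020.83/10625.00 = 60.05 in.

x̄ = 42.70 in, ȳ = 60.05 in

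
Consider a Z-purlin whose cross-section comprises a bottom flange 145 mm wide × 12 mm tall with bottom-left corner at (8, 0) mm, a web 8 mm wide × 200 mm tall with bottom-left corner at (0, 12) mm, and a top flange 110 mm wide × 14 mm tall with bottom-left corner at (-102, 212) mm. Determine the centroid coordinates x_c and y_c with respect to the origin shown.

Part | A | x̄ᵢ | ȳᵢ | A·x̄ᵢ | A·ȳᵢ
bottom flange | 1740.00 | 80.50 | 6.00 | 140070.00 | 10440.00
web | 1600.00 | 4.00 | 112.00 | 6400.00 | 179200.00
top flange | 1540.00 | -47.00 | 219.00 | -72380.00 | 337260.00
Σ | 4880.00 |  |  | 74090.00 | 526900.00
x_c = 74090.00 / 4880.00 = 15.18 mm
y_c = 526900.00 / 4880.00 = 107.97 mm

x_c = 15.18 mm, y_c = 107.97 mm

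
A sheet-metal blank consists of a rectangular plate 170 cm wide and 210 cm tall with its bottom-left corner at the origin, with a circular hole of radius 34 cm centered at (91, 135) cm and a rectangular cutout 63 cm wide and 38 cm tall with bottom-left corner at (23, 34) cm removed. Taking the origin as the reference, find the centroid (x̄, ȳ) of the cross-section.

x̄ = 86.73 cm, ȳ = 105.52 cm

plate: A = 170 × 210 = 35700.00, centroid at (85.00, 105.00).
hole 1: A = −π·34² = -3631.68, centroid at (91.00, 135.00).
hole 2: A = −(63 × 38) = -2394.00, centroid at (54.50, 53.00).
ΣA = 29674.32 cm²
ΣAx̄ = (35700.00)(85.00) + (-3631.68)(91.00) + (-2394.00)(54.50) = 2573544.02 cm³
ΣAȳ = (35700.00)(105.00) + (-3631.68)(135.00) + (-2394.00)(53.00) = 3131341.05 cm³
x̄ = 2573544.02 / 29674.32 = 86.73 cm
ȳ = 3131341.05 / 29674.32 = 105.52 cm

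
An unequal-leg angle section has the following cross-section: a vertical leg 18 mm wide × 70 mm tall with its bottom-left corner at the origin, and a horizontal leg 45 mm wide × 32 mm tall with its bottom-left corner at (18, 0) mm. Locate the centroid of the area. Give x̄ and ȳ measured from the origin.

x̄ = 25.80 mm, ȳ = 24.87 mm

Part | A | x̄ᵢ | ȳᵢ | A·x̄ᵢ | A·ȳᵢ
vertical leg | 1260.00 | 9.00 | 35.00 | 11340.00 | 44100.00
horizontal leg | 1440.00 | 40.50 | 16.00 | 58320.00 | 23040.00
Σ | 2700.00 |  |  | 69660.00 | 67140.00
x̄ = 69660.00 / 2700.00 = 25.80 mm
ȳ = 67140.00 / 2700.00 = 24.87 mm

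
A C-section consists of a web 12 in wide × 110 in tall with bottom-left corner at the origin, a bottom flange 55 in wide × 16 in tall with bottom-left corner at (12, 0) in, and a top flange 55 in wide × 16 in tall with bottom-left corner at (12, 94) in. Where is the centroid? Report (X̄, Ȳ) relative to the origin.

X̄ = 25.14 in, Ȳ = 55.00 in

Part | A | x̄ᵢ | ȳᵢ | A·x̄ᵢ | A·ȳᵢ
web | 1320.00 | 6.00 | 55.00 | 7920.00 | 72600.00
bottom flange | 880.00 | 39.50 | 8.00 | 34760.00 | 7040.00
top flange | 880.00 | 39.50 | 102.00 | 34760.00 | 89760.00
Σ | 3080.00 |  |  | 77440.00 | 169400.00
X̄ = 77440.00 / 3080.00 = 25.14 in
Ȳ = 169400.00 / 3080.00 = 55.00 in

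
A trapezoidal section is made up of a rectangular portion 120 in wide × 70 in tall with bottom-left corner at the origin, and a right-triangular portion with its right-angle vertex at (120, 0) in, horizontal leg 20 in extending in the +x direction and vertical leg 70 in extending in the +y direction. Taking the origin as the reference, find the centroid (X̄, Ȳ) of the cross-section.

rectangular portion: A = 120 × 70 = 8400.00, centroid at (60.00, 35.00).
triangular portion: A = ½·20·70 = 700.00, centroid at (126.67, 23.33).
ΣA = 9100.00 in²
ΣAX̄ = (8400.00)(60.00) + (700.00)(126.67) = 592666.67 in³
ΣAȲ = (8400.00)(35.00) + (700.00)(23.33) = 310333.33 in³
X̄ = 592666.67 / 9100.00 = 65.13 in
Ȳ = 310333.33 / 9100.00 = 34.10 in

X̄ = 65.13 in, Ȳ = 34.10 in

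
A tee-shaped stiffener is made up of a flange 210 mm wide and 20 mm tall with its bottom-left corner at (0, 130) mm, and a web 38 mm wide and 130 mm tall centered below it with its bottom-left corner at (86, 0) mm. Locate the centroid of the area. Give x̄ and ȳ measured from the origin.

x̄ = 105.00 mm, ȳ = 99.46 mm

Part | A | x̄ᵢ | ȳᵢ | A·x̄ᵢ | A·ȳᵢ
web | 4940.00 | 105.00 | 65.00 | 518700.00 | 321100.00
flange | 4200.00 | 105.00 | 140.00 | 441000.00 | 588000.00
Σ | 9140.00 |  |  | 959700.00 | 909100.00
x̄ = 959700.00 / 9140.00 = 105.00 mm
ȳ = 909100.00 / 9140.00 = 99.46 mm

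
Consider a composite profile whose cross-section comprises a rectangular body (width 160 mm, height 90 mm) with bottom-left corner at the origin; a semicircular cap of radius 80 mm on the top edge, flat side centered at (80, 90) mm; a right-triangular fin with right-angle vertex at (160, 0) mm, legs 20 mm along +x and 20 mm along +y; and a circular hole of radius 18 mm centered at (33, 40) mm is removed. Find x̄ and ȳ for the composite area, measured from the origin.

rectangular body: A = 160 × 90 = 14400.00, centroid at (80.00, 45.00).
semicircular top: A = ½π·80² = 10053.10, centroid at (80.00, 123.95).
triangular fin: A = ½·20·20 = 200.00, centroid at (166.67, 6.67).
hole: A = −π·18² = -1017.88, centroid at (33.00, 40.00).
ΣA = 23635.22 mm², ΣAx̄ = 1955991.14 mm³, ΣAȳ = 1854730.31 mm³.
x̄ = 1955991.14/23635.22 = 82.76 mm; ȳ = 1854730.31/23635.22 = 78.47 mm.

x̄ = 82.76 mm, ȳ = 78.47 mm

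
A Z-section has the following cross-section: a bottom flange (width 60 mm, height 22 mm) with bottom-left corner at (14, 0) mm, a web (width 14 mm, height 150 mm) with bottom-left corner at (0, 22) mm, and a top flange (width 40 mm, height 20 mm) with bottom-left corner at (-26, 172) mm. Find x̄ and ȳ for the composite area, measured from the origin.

x̄ = 16.11 mm, ȳ = 86.21 mm

Part | A | x̄ᵢ | ȳᵢ | A·x̄ᵢ | A·ȳᵢ
bottom flange | 1320.00 | 44.00 | 11.00 | 58080.00 | 14520.00
web | 2100.00 | 7.00 | 97.00 | 14700.00 | 203700.00
top flange | 800.00 | -6.00 | 182.00 | -4800.00 | 145600.00
Σ | 4220.00 |  |  | 67980.00 | 363820.00
x̄ = 67980.00 / 4220.00 = 16.11 mm
ȳ = 363820.00 / 4220.00 = 86.21 mm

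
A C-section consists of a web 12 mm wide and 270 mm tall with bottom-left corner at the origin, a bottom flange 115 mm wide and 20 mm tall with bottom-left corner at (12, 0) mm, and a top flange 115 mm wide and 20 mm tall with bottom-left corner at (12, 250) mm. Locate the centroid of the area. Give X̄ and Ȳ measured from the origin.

web: A = 12 × 270 = 3240.00, centroid at (6.00, 135.00).
bottom flange: A = 115 × 20 = 2300.00, centroid at (69.50, 10.00).
top flange: A = 115 × 20 = 2300.00, centroid at (69.50, 260.00).
ΣA = 7840.00 mm²
ΣAX̄ = (3240.00)(6.00) + (2300.00)(69.50) + (2300.00)(69.50) = 339140.00 mm³
ΣAȲ = (3240.00)(135.00) + (2300.00)(10.00) + (2300.00)(260.00) = 1058400.00 mm³
X̄ = 339140.00 / 7840.00 = 43.26 mm
Ȳ = 1058400.00 / 7840.00 = 135.00 mm

X̄ = 43.26 mm, Ȳ = 135.00 mm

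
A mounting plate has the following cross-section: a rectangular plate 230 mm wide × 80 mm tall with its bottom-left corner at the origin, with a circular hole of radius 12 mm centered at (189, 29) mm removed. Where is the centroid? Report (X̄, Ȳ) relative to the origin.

X̄ = 113.13 mm, Ȳ = 40.28 mm

Part | A | x̄ᵢ | ȳᵢ | A·x̄ᵢ | A·ȳᵢ
plate | 18400.00 | 115.00 | 40.00 | 2116000.00 | 736000.00
hole | -452.39 | 189.00 | 29.00 | -85501.59 | -13119.29
Σ | 17947.61 |  |  | 2030498.41 | 722880.71
X̄ = 2030498.41 / 17947.61 = 113.13 mm
Ȳ = 722880.71 / 17947.61 = 40.28 mm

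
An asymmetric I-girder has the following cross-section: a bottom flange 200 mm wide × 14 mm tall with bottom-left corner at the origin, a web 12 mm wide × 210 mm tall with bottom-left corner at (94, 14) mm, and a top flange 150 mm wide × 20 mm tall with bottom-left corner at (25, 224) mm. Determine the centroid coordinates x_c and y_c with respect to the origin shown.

x_c = 100.00 mm, y_c = 122.77 mm

bottom flange: A = 200 × 14 = 2800.00, centroid at (100.00, 7.00).
web: A = 12 × 210 = 2520.00, centroid at (100.00, 119.00).
top flange: A = 150 × 20 = 3000.00, centroid at (100.00, 234.00).
ΣA = 8320.00 mm²
ΣAx_c = (2800.00)(100.00) + (2520.00)(100.00) + (3000.00)(100.00) = 832000.00 mm³
ΣAy_c = (2800.00)(7.00) + (2520.00)(119.00) + (3000.00)(234.00) = 1021480.00 mm³
x_c = 832000.00 / 8320.00 = 100.00 mm
y_c = 1021480.00 / 8320.00 = 122.77 mm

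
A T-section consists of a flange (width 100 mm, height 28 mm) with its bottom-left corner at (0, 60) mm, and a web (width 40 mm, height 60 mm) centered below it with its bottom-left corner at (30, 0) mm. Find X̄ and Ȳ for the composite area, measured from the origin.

X̄ = 50.00 mm, Ȳ = 53.69 mm

web: A = 40 × 60 = 2400.00, centroid at (50.00, 30.00).
flange: A = 100 × 28 = 2800.00, centroid at (50.00, 74.00).
ΣA = 5200.00 mm²
ΣAX̄ = (2400.00)(50.00) + (2800.00)(50.00) = 260000.00 mm³
ΣAȲ = (2400.00)(30.00) + (2800.00)(74.00) = 279200.00 mm³
X̄ = 260000.00 / 5200.00 = 50.00 mm
Ȳ = 279200.00 / 5200.00 = 53.69 mm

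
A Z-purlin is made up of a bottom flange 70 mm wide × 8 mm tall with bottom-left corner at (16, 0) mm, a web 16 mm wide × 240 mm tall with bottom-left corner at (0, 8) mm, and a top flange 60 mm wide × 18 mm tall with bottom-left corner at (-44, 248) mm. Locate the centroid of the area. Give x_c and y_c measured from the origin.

bottom flange: A = 70 × 8 = 560.00, centroid at (51.00, 4.00).
web: A = 16 × 240 = 3840.00, centroid at (8.00, 128.00).
top flange: A = 60 × 18 = 1080.00, centroid at (-14.00, 257.00).
ΣA = 5480.00 mm²
ΣAx_c = (560.00)(51.00) + (3840.00)(8.00) + (1080.00)(-14.00) = 44160.00 mm³
ΣAy_c = (560.00)(4.00) + (3840.00)(128.00) + (1080.00)(257.00) = 771320.00 mm³
x_c = 44160.00 / 5480.00 = 8.06 mm
y_c = 771320.00 / 5480.00 = 140.75 mm

x_c = 8.06 mm, y_c = 140.75 mm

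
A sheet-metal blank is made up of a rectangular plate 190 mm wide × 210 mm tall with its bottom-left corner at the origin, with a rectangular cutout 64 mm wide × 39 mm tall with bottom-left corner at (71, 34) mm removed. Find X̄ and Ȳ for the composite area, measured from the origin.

X̄ = 94.47 mm, Ȳ = 108.44 mm

plate: A = 190 × 210 = 39900.00, centroid at (95.00, 105.00).
hole: A = −(64 × 39) = -2496.00, centroid at (103.00, 53.50).
ΣA = 37404.00 mm², ΣAX̄ = 3533412.00 mm³, ΣAȲ = 4055964.00 mm³.
X̄ = 3533412.00/37404.00 = 94.47 mm; Ȳ = 4055964.00/37404.00 = 108.44 mm.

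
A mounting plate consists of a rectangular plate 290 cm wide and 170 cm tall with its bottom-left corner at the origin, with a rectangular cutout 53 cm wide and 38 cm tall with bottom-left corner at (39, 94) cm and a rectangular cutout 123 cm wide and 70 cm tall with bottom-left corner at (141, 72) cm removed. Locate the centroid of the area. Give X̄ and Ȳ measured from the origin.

Part | A | x̄ᵢ | ȳᵢ | A·x̄ᵢ | A·ȳᵢ
plate | 49300.00 | 145.00 | 85.00 | 7148500.00 | 4190500.00
hole 1 | -2014.00 | 65.50 | 113.00 | -131917.00 | -227582.00
hole 2 | -8610.00 | 202.50 | 107.00 | -1743525.00 | -921270.00
Σ | 38676.00 |  |  | 5273058.00 | 3041648.00
X̄ = 5273058.00 / 38676.00 = 136.34 cm
Ȳ = 3041648.00 / 38676.00 = 78.64 cm

X̄ = 136.34 cm, Ȳ = 78.64 cm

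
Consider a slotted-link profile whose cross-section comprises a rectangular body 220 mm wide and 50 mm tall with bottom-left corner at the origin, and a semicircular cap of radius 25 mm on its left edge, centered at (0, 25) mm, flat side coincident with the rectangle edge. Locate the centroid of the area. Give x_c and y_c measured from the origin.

rectangular body: A = 220 × 50 = 11000.00, centroid at (110.00, 25.00).
semicircular end: A = ½π·25² = 981.75, centroid at (-10.61, 25.00).
ΣA = 11981.75 mm²
ΣAx_c = (11000.00)(110.00) + (981.75)(-10.61) = 1199583.33 mm³
ΣAy_c = (11000.00)(25.00) + (981.75)(25.00) = 299543.69 mm³
x_c = 1199583.33 / 11981.75 = 100.12 mm
y_c = 299543.69 / 11981.75 = 25.00 mm

x_c = 100.12 mm, y_c = 25.00 mm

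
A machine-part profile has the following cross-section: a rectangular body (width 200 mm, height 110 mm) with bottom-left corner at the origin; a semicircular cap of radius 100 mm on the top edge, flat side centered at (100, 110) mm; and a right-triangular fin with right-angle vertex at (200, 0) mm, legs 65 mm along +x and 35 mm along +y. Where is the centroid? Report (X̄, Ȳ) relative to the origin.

Part | A | x̄ᵢ | ȳᵢ | A·x̄ᵢ | A·ȳᵢ
rectangular body | 22000.00 | 100.00 | 55.00 | 2200000.00 | 1210000.00
semicircular top | 15707.96 | 100.00 | 152.44 | 1570796.33 | 2394542.63
triangular fin | 1137.50 | 221.67 | 11.67 | 252145.83 | 13270.83
Σ | 38845.46 |  |  | 4022942.16 | 3617813.46
X̄ = 4022942.16 / 38845.46 = 103.56 mm
Ȳ = 3617813.46 / 38845.46 = 93.13 mm

X̄ = 103.56 mm, Ȳ = 93.13 mm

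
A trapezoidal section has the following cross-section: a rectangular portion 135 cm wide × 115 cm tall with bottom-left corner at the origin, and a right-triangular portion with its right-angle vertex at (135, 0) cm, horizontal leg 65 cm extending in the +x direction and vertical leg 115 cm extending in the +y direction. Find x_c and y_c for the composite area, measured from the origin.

Part | A | x̄ᵢ | ȳᵢ | A·x̄ᵢ | A·ȳᵢ
rectangular portion | 15525.00 | 67.50 | 57.50 | 1047937.50 | 892687.50
triangular portion | 3737.50 | 156.67 | 38.33 | 585541.67 | 143270.83
Σ | 19262.50 |  |  | 1633479.17 | 1035958.33
x_c = 1633479.17 / 19262.50 = 84.80 cm
y_c = 1035958.33 / 19262.50 = 53.78 cm

x_c = 84.80 cm, y_c = 53.78 cm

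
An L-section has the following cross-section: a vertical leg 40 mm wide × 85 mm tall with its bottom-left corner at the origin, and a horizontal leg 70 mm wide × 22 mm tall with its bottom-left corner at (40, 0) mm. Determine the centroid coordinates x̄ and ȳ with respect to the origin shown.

x̄ = 37.15 mm, ȳ = 32.68 mm

Part | A | x̄ᵢ | ȳᵢ | A·x̄ᵢ | A·ȳᵢ
vertical leg | 3400.00 | 20.00 | 42.50 | 68000.00 | 144500.00
horizontal leg | 1540.00 | 75.00 | 11.00 | 115500.00 | 16940.00
Σ | 4940.00 |  |  | 183500.00 | 161440.00
x̄ = 183500.00 / 4940.00 = 37.15 mm
ȳ = 161440.00 / 4940.00 = 32.68 mm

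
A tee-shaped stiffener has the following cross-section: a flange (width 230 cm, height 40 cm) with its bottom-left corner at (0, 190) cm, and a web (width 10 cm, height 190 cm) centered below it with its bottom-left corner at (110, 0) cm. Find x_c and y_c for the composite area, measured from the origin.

x_c = 115.00 cm, y_c = 190.32 cm

web: A = 10 × 190 = 1900.00, centroid at (115.00, 95.00).
flange: A = 230 × 40 = 9200.00, centroid at (115.00, 210.00).
ΣA = 11100.00 cm²
ΣAx_c = (1900.00)(115.00) + (9200.00)(115.00) = 1276500.00 cm³
ΣAy_c = (1900.00)(95.00) + (9200.00)(210.00) = 2112500.00 cm³
x_c = 1276500.00 / 11100.00 = 115.00 cm
y_c = 2112500.00 / 11100.00 = 190.32 cm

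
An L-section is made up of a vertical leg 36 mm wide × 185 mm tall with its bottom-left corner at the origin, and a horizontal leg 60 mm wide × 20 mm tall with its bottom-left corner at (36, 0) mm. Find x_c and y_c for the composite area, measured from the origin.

Part | A | x̄ᵢ | ȳᵢ | A·x̄ᵢ | A·ȳᵢ
vertical leg | 6660.00 | 18.00 | 92.50 | 119880.00 | 616050.00
horizontal leg | 1200.00 | 66.00 | 10.00 | 79200.00 | 12000.00
Σ | 7860.00 |  |  | 199080.00 | 628050.00
x_c = 199080.00 / 7860.00 = 25.33 mm
y_c = 628050.00 / 7860.00 = 79.90 mm

x_c = 25.33 mm, y_c = 79.90 mm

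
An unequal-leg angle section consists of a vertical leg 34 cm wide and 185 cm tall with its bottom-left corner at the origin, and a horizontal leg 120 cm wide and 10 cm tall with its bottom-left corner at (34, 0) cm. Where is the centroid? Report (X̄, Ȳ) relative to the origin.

X̄ = 29.34 cm, Ȳ = 78.48 cm

Part | A | x̄ᵢ | ȳᵢ | A·x̄ᵢ | A·ȳᵢ
vertical leg | 6290.00 | 17.00 | 92.50 | 106930.00 | 581825.00
horizontal leg | 1200.00 | 94.00 | 5.00 | 112800.00 | 6000.00
Σ | 7490.00 |  |  | 219730.00 | 587825.00
X̄ = 219730.00 / 7490.00 = 29.34 cm
Ȳ = 587825.00 / 7490.00 = 78.48 cm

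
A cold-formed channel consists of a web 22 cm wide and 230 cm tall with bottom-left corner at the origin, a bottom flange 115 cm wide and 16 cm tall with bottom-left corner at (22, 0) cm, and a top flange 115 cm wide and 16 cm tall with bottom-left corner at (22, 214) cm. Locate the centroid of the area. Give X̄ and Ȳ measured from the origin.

X̄ = 39.84 cm, Ȳ = 115.00 cm

web: A = 22 × 230 = 5060.00, centroid at (11.00, 115.00).
bottom flange: A = 115 × 16 = 1840.00, centroid at (79.50, 8.00).
top flange: A = 115 × 16 = 1840.00, centroid at (79.50, 222.00).
ΣA = 8740.00 cm², ΣAX̄ = 348220.00 cm³, ΣAȲ = 1005100.00 cm³.
X̄ = 348220.00/8740.00 = 39.84 cm; Ȳ = 1005100.00/8740.00 = 115.00 cm.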